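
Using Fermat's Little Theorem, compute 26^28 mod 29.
By Fermat's Little Theorem, 26^{28} ≡ 1 (mod 29) since 29 is prime and gcd(26, 29) = 1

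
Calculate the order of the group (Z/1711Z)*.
1624

Prime factorization: 1711 = 29 × 59
Using the formula φ(n) = n × Π(1 - 1/p) for each prime factor p:
φ(1711) = 1711 × (1 - 1/29) × (1 - 1/59)
φ(1711) = 1624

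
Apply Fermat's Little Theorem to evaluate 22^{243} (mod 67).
22

By Fermat's Little Theorem, a^(p-1) ≡ 1 (mod p) for prime p and gcd(a, p) = 1
Here p = 67, so 22^66 ≡ 1 (mod 67)
We can reduce the exponent: 243 mod 66 = 45
So 22^243 ≡ 22^45 (mod 67)
Computing: 22^45 mod 67 = 22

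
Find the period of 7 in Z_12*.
Powers of 7 mod 12: 7^1≡7, 7^2≡1. Order = 2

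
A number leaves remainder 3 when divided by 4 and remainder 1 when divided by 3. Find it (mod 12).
M = 4 × 3 = 12. M₁ = 3, y₁ ≡ 3 (mod 4). M₂ = 4, y₂ ≡ 1 (mod 3). k = 3×3×3 + 1×4×1 ≡ 7 (mod 12)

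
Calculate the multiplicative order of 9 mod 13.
Powers of 9 mod 13: 9^1≡9, 9^2≡3, 9^3≡1. Order = 3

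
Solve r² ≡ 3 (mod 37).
The square roots of 3 mod 37 are 22 and 15. Verify: 22² = 484 ≡ 3 (mod 37)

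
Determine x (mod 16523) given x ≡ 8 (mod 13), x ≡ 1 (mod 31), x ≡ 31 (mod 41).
12618

Using the Chinese Remainder Theorem:
M = product of moduli = 16523
For equation 1: M_1 = 1271, 1271 ≡ 10 (mod 13), inverse of 1271 mod 13 is 4 (check: 10 × 4 = 40 ≡ 1 (mod 13))
For equation 2: M_2 = 533, 533 ≡ 6 (mod 31), inverse of 533 mod 31 is 26 (check: 6 × 26 = 156 ≡ 1 (mod 31))
For equation 3: M_3 = 403, 403 ≡ 34 (mod 41), inverse of 403 mod 41 is 35 (check: 34 × 35 = 1190 ≡ 1 (mod 41))
Combine: x ≡ Σ r_i×M_i×(M_i⁻¹ mod m_i) = 8×1271×4 + 1×533×26 + 31×403×35 = 40672 + 13858 + 437255 = 491785
491785 mod 16523 = 12618
x ≡ 12618 (mod 16523)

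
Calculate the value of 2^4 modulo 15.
4 = 4 (binary 100). Repeated squaring mod 15: 2^1 ≡ 2; 2^2 ≡ 2² = 4 ≡ 4; 2^4 ≡ 4² = 16 ≡ 1. So 2^4 ≡ 1 (mod 15).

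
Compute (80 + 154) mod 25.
9

(80 + 154) = 234
234 mod 25 = 9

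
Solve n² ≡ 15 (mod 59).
The square roots of 15 mod 59 are 29 and 30. Verify: 29² = 841 ≡ 15 (mod 59)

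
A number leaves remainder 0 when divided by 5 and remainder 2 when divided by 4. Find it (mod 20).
M = 5 × 4 = 20. M₁ = 4, y₁ ≡ 4 (mod 5). M₂ = 5, y₂ ≡ 1 (mod 4). k = 0×4×4 + 2×5×1 ≡ 10 (mod 20)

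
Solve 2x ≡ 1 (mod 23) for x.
12

Using Extended Euclidean Algorithm:
gcd(2, 23) = 1
Bezout coefficients: 2 × -11 + 23 × 1 = 1
So 2 × -11 ≡ 1 (mod 23)
The inverse is -11 mod 23 = 12
Verification: 2 × 12 = 24 = 1 × 23 + 1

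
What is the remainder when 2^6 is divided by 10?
6 = 4 + 2 (binary 110). Repeated squaring mod 10: 2^1 ≡ 2; 2^2 ≡ 2² = 4 ≡ 4; 2^4 ≡ 4² = 16 ≡ 6. Multiply: 2^6 = 2^4 × 2^2 ≡ 6 × 4 (mod 10): 6 × 4 = 24 ≡ 4. So 2^6 ≡ 4 (mod 10).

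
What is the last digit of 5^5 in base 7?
5 = 4 + 1 (binary 101). Repeated squaring mod 7: 5^1 ≡ 5; 5^2 ≡ 5² = 25 ≡ 4; 5^4 ≡ 4² = 16 ≡ 2. Multiply: 5^5 = 5^4 × 5^1 ≡ 2 × 5 (mod 7): 2 × 5 = 10 ≡ 3. So 5^5 ≡ 3 (mod 7).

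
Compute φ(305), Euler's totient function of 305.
240

Prime factorization: 305 = 5 × 61
Using the formula φ(n) = n × Π(1 - 1/p) for each prime factor p:
φ(305) = 305 × (1 - 1/5) × (1 - 1/61)
φ(305) = 240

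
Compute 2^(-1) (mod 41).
2^(-1) ≡ 21 (mod 41). Verification: 2 × 21 = 42 ≡ 1 (mod 41)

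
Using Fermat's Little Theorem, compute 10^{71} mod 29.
19

By Fermat's Little Theorem, a^(p-1) ≡ 1 (mod p) for prime p and gcd(a, p) = 1
Here p = 29, so 10^28 ≡ 1 (mod 29)
We can reduce the exponent: 71 mod 28 = 15
So 10^71 ≡ 10^15 (mod 29)
Computing: 10^15 mod 29 = 19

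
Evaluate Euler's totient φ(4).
2

Prime factorization: 4 = 2^2
Using the formula φ(n) = n × Π(1 - 1/p) for each prime factor p:
φ(4) = 4 × (1 - 1/2)
φ(4) = 2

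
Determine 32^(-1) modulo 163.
32^(-1) ≡ 107 (mod 163). Verification: 32 × 107 = 3424 ≡ 1 (mod 163)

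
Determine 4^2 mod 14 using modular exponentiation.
2 = 2 (binary 10). Repeated squaring mod 14: 4^1 ≡ 4; 4^2 ≡ 4² = 16 ≡ 2. So 4^2 ≡ 2 (mod 14).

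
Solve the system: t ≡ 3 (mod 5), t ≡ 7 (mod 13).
M = 5 × 13 = 65. M₁ = 13, y₁ ≡ 2 (mod 5). M₂ = 5, y₂ ≡ 8 (mod 13). t = 3×13×2 + 7×5×8 ≡ 33 (mod 65)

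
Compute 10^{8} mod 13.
9

Using successive squaring:
Binary expansion of 8: 1000
Powers of 10 mod 13 (each is the square of the previous):
  10^1 ≡ 10 (mod 13)
  10^2 ≡ 10² = 100 ≡ 9 (mod 13)
  10^4 ≡ 9² = 81 ≡ 3 (mod 13)
  10^8 ≡ 3² = 9 ≡ 9 (mod 13)
8 is a power of 2, so 10^8 is the last square: ≡ 9 (mod 13)
Result: 10^8 ≡ 9 (mod 13)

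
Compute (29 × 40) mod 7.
5

(29 × 40) = 1160
1160 mod 7 = 5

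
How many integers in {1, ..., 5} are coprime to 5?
4

Prime factorization: 5 = 5
Using the formula φ(n) = n × Π(1 - 1/p) for each prime factor p:
φ(5) = 5 × (1 - 1/5)
φ(5) = 4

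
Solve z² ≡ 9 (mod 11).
The square roots of 9 mod 11 are 3 and 8. Verify: 3² = 9 ≡ 9 (mod 11)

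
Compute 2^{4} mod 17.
16

Using successive squaring:
Binary expansion of 4: 100
Powers of 2 mod 17 (each is the square of the previous):
  2^1 ≡ 2 (mod 17)
  2^2 ≡ 2² = 4 ≡ 4 (mod 17)
  2^4 ≡ 4² = 16 ≡ 16 (mod 17)
4 is a power of 2, so 2^4 is the last square: ≡ 16 (mod 17)
Result: 2^4 ≡ 16 (mod 17)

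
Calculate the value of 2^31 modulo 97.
Using repeated squaring. 31 = 16 + 8 + 4 + 2 + 1 (binary 11111). Repeated squaring mod 97: 2^1 ≡ 2; 2^2 ≡ 2² = 4 ≡ 4; 2^4 ≡ 4² = 16 ≡ 16; 2^8 ≡ 16² = 256 ≡ 62; 2^16 ≡ 62² = 3844 ≡ 61. Multiply: 2^31 = 2^16 × 2^8 × 2^4 × 2^2 × 2^1 ≡ 61 × 62 × 16 × 4 × 2 (mod 97): 61 × 62 = 3782 ≡ 96; 96 × 16 = 1536 ≡ 81; 81 × 4 = 324 ≡ 33; 33 × 2 = 66 ≡ 66. So 2^31 ≡ 66 (mod 97).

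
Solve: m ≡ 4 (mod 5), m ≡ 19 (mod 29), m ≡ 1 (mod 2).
M = 5 × 29 × 2 = 290. M₁ = 58, y₁ ≡ 2 (mod 5). M₂ = 10, y₂ ≡ 3 (mod 29). M₃ = 145, y₃ ≡ 1 (mod 2). m = 4×58×2 + 19×10×3 + 1×145×1 ≡ 19 (mod 290)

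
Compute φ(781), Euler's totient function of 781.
700

Prime factorization: 781 = 11 × 71
Using the formula φ(n) = n × Π(1 - 1/p) for each prime factor p:
φ(781) = 781 × (1 - 1/11) × (1 - 1/71)
φ(781) = 700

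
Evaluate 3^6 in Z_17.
6 = 4 + 2 (binary 110). Repeated squaring mod 17: 3^1 ≡ 3; 3^2 ≡ 3² = 9 ≡ 9; 3^4 ≡ 9² = 81 ≡ 13. Multiply: 3^6 = 3^4 × 3^2 ≡ 13 × 9 (mod 17): 13 × 9 = 117 ≡ 15. So 3^6 ≡ 15 (mod 17).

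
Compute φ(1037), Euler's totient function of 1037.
960

Prime factorization: 1037 = 17 × 61
Using the formula φ(n) = n × Π(1 - 1/p) for each prime factor p:
φ(1037) = 1037 × (1 - 1/17) × (1 - 1/61)
φ(1037) = 960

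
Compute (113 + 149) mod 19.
15

(113 + 149) = 262
262 mod 19 = 15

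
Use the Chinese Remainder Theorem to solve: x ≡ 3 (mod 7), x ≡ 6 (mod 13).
45

Using the Chinese Remainder Theorem:
M = product of moduli = 91
For equation 1: M_1 = 13, 13 ≡ 6 (mod 7), inverse of 13 mod 7 is 6 (check: 6 × 6 = 36 ≡ 1 (mod 7))
For equation 2: M_2 = 7, 7 ≡ 7 (mod 13), inverse of 7 mod 13 is 2 (check: 7 × 2 = 14 ≡ 1 (mod 13))
Combine: x ≡ Σ r_i×M_i×(M_i⁻¹ mod m_i) = 3×13×6 + 6×7×2 = 234 + 84 = 318
318 mod 91 = 45
x ≡ 45 (mod 91)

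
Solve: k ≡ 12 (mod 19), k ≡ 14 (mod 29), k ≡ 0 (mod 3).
M = 19 × 29 × 3 = 1653. M₁ = 87, y₁ ≡ 7 (mod 19). M₂ = 57, y₂ ≡ 28 (mod 29). M₃ = 551, y₃ ≡ 2 (mod 3). k = 12×87×7 + 14×57×28 + 0×551×2 ≡ 1551 (mod 1653)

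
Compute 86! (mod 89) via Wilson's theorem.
(88)! = (86)! × (87) × (88) ≡ -1 (mod 89). So (86)! ≡ -1 × [(88)(87)]^(-1) ≡ 44 (mod 89)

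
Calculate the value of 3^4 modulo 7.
4 = 4 (binary 100). Repeated squaring mod 7: 3^1 ≡ 3; 3^2 ≡ 3² = 9 ≡ 2; 3^4 ≡ 2² = 4 ≡ 4. So 3^4 ≡ 4 (mod 7).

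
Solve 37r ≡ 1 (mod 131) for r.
37^(-1) ≡ 85 (mod 131). Verification: 37 × 85 = 3145 ≡ 1 (mod 131)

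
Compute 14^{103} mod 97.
15

Using successive squaring:
Binary expansion of 103: 1100111
Powers of 14 mod 97 (each is the square of the previous):
  14^1 ≡ 14 (mod 97)
  14^2 ≡ 14² = 196 ≡ 2 (mod 97)
  14^4 ≡ 2² = 4 ≡ 4 (mod 97)
  14^8 ≡ 4² = 16 ≡ 16 (mod 97)
  14^16 ≡ 16² = 256 ≡ 62 (mod 97)
  14^32 ≡ 62² = 3844 ≡ 61 (mod 97)
  14^64 ≡ 61² = 3721 ≡ 35 (mod 97)
103 = 64 + 32 + 4 + 2 + 1, so 14^103 = 14^64 × 14^32 × 14^4 × 14^2 × 14^1 ≡ 35 × 61 × 4 × 2 × 14 (mod 97)
Multiplying step by step:
  35 × 61 = 2135 ≡ 1 (mod 97)
  1 × 4 = 4 ≡ 4 (mod 97)
  4 × 2 = 8 ≡ 8 (mod 97)
  8 × 14 = 112 ≡ 15 (mod 97)
Result: 14^103 ≡ 15 (mod 97)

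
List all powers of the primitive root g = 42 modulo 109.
g^1, g^2, ..., g^{108} mod 109: {42, 20, 77, 73, 14, 43, 62, 97, 41, 87, 57, 105, 50, 29, 19, 35, 53, 46, 79, 48, 54, 88, 99, 16, 18, 102, 33, 78, 6, 34, 11, 26, 2, 84, 40, 45, 37, 28, 86, 15, 85, 82, 65, 5, 101, 100, 58, 38, 70, 106, 92, 49, 96, 108, 67, 89, 32, 36, 95, 66, 47, 12, 68, 22, 52, 4, 59, 80, 90, 74, 56, 63, 30, 61, 55, 21, 10, 93, 91, 7, 76, 31, 103, 75, 98, 83, 107, 25, 69, 64, 72, 81, 23, 94, 24, 27, 44, 104, 8, 9, 51, 71, 39, 3, 17, 60, 13, 1}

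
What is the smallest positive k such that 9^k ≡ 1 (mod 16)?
Powers of 9 mod 16: 9^1≡9, 9^2≡1. Order = 2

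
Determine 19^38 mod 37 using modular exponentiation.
Using Fermat: 19^{36} ≡ 1 (mod 37). 38 ≡ 2 (mod 36). So 19^{38} ≡ 19^{2} ≡ 28 (mod 37)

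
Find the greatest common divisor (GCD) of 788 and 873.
1

Using the Euclidean algorithm:
788 = 0 × 873 + 788
873 = 1 × 788 + 85
788 = 9 × 85 + 23
85 = 3 × 23 + 16
23 = 1 × 16 + 7
16 = 2 × 7 + 2
7 = 3 × 2 + 1
2 = 2 × 1 + 0

GCD(788, 873) = 1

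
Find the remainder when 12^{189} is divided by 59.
By Fermat: 12^{58} ≡ 1 (mod 59). 189 = 3×58 + 15. So 12^{189} ≡ 12^{15} ≡ 22 (mod 59)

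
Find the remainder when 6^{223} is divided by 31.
By Fermat: 6^{30} ≡ 1 (mod 31). 223 = 7×30 + 13. So 6^{223} ≡ 6^{13} ≡ 6 (mod 31)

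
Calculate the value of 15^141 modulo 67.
Using Fermat: 15^{66} ≡ 1 (mod 67). 141 ≡ 9 (mod 66). So 15^{141} ≡ 15^{9} ≡ 14 (mod 67)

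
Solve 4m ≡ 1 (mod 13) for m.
4^(-1) ≡ 10 (mod 13). Verification: 4 × 10 = 40 ≡ 1 (mod 13)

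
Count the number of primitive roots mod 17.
Number of primitive roots mod 17 = φ(16) = 8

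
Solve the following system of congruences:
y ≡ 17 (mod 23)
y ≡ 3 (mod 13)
224

Using the Chinese Remainder Theorem:
M = product of moduli = 299
For equation 1: M_1 = 13, 13 ≡ 13 (mod 23), inverse of 13 mod 23 is 16 (check: 13 × 16 = 208 ≡ 1 (mod 23))
For equation 2: M_2 = 23, 23 ≡ 10 (mod 13), inverse of 23 mod 13 is 4 (check: 10 × 4 = 40 ≡ 1 (mod 13))
Combine: y ≡ Σ r_i×M_i×(M_i⁻¹ mod m_i) = 17×13×16 + 3×23×4 = 3536 + 276 = 3812
3812 mod 299 = 224
y ≡ 224 (mod 299)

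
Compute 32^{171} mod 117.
8

Using successive squaring:
Binary expansion of 171: 10101011
Powers of 32 mod 117 (each is the square of the previous):
  32^1 ≡ 32 (mod 117)
  32^2 ≡ 32² = 1024 ≡ 88 (mod 117)
  32^4 ≡ 88² = 7744 ≡ 22 (mod 117)
  32^8 ≡ 22² = 484 ≡ 16 (mod 117)
  32^16 ≡ 16² = 256 ≡ 22 (mod 117)
  32^32 ≡ 22² = 484 ≡ 16 (mod 117)
  32^64 ≡ 16² = 256 ≡ 22 (mod 117)
  32^128 ≡ 22² = 484 ≡ 16 (mod 117)
171 = 128 + 32 + 8 + 2 + 1, so 32^171 = 32^128 × 32^32 × 32^8 × 32^2 × 32^1 ≡ 16 × 16 × 16 × 88 × 32 (mod 117)
Multiplying step by step:
  16 × 16 = 256 ≡ 22 (mod 117)
  22 × 16 = 352 ≡ 1 (mod 117)
  1 × 88 = 88 ≡ 88 (mod 117)
  88 × 32 = 2816 ≡ 8 (mod 117)
Result: 32^171 ≡ 8 (mod 117)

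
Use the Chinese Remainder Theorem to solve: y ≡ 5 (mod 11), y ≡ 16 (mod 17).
16

Using the Chinese Remainder Theorem:
M = product of moduli = 187
For equation 1: M_1 = 17, 17 ≡ 6 (mod 11), inverse of 17 mod 11 is 2 (check: 6 × 2 = 12 ≡ 1 (mod 11))
For equation 2: M_2 = 11, 11 ≡ 11 (mod 17), inverse of 11 mod 17 is 14 (check: 11 × 14 = 154 ≡ 1 (mod 17))
Combine: y ≡ Σ r_i×M_i×(M_i⁻¹ mod m_i) = 5×17×2 + 16×11×14 = 170 + 2464 = 2634
2634 mod 187 = 16
y ≡ 16 (mod 187)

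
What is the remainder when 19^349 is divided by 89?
Using Fermat: 19^{88} ≡ 1 (mod 89). 349 ≡ 85 (mod 88). So 19^{349} ≡ 19^{85} ≡ 15 (mod 89)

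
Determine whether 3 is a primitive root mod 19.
p - 1 = 18 has prime divisors 2, 3. Check 3^(18/q) mod 19 for each: 3^(18/2) = 3^9 ≡ 18, 3^(18/3) = 3^6 ≡ 7 (mod 19). None of these is 1, so 3 has order 18 = φ(19), so it is a primitive root mod 19.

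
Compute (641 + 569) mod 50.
10

(641 + 569) = 1210
1210 mod 50 = 10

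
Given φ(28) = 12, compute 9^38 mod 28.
By Euler: 9^{12} ≡ 1 (mod 28) since gcd(9, 28) = 1. 38 = 3×12 + 2. So 9^{38} ≡ 9^{2} ≡ 25 (mod 28)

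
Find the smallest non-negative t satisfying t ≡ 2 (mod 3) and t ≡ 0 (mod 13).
M = 3 × 13 = 39. M₁ = 13, y₁ ≡ 1 (mod 3). M₂ = 3, y₂ ≡ 9 (mod 13). t = 2×13×1 + 0×3×9 ≡ 26 (mod 39)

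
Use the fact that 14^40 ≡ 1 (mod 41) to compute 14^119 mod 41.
By Fermat: 14^{40} ≡ 1 (mod 41). 119 = 2×40 + 39. So 14^{119} ≡ 14^{39} ≡ 3 (mod 41)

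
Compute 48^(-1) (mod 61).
48^(-1) ≡ 14 (mod 61). Verification: 48 × 14 = 672 ≡ 1 (mod 61)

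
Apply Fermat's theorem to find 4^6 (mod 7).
By Fermat's Little Theorem, 4^{6} ≡ 1 (mod 7) since 7 is prime and gcd(4, 7) = 1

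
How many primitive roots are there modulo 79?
24

The number of primitive roots modulo p is φ(p-1) = φ(78)
φ(78) = 24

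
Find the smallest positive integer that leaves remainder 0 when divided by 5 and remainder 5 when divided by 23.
M = 5 × 23 = 115. M₁ = 23, y₁ ≡ 2 (mod 5). M₂ = 5, y₂ ≡ 14 (mod 23). k = 0×23×2 + 5×5×14 ≡ 5 (mod 115). The smallest positive such number is 5.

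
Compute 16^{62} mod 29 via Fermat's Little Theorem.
20

By Fermat's Little Theorem, a^(p-1) ≡ 1 (mod p) for prime p and gcd(a, p) = 1
Here p = 29, so 16^28 ≡ 1 (mod 29)
We can reduce the exponent: 62 mod 28 = 6
So 16^62 ≡ 16^6 (mod 29)
Computing: 16^6 mod 29 = 20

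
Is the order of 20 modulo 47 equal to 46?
Yes, ord_47(20) = 46.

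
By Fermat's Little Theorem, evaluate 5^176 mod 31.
By Fermat: 5^{30} ≡ 1 (mod 31). 176 = 5×30 + 26. So 5^{176} ≡ 5^{26} ≡ 25 (mod 31)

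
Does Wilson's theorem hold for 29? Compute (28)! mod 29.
(28)! mod 29 = 28. Since this equals -1 (mod 29), Wilson confirms 29 is prime.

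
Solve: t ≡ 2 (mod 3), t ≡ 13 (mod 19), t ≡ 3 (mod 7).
M = 3 × 19 × 7 = 399. M₁ = 133, y₁ ≡ 1 (mod 3). M₂ = 21, y₂ ≡ 10 (mod 19). M₃ = 57, y₃ ≡ 1 (mod 7). t = 2×133×1 + 13×21×10 + 3×57×1 ≡ 374 (mod 399)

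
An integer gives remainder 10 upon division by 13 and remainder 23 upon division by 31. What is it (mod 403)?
M = 13 × 31 = 403. M₁ = 31, y₁ ≡ 8 (mod 13). M₂ = 13, y₂ ≡ 12 (mod 31). t = 10×31×8 + 23×13×12 ≡ 23 (mod 403). The smallest positive such number is 23.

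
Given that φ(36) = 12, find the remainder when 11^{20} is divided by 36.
By Euler: 11^{12} ≡ 1 (mod 36) since gcd(11, 36) = 1. 20 = 1×12 + 8. So 11^{20} ≡ 11^{8} ≡ 13 (mod 36)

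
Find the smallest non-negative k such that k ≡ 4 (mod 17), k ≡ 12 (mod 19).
259

Using the Chinese Remainder Theorem:
M = product of moduli = 323
For equation 1: M_1 = 19, 19 ≡ 2 (mod 17), inverse of 19 mod 17 is 9 (check: 2 × 9 = 18 ≡ 1 (mod 17))
For equation 2: M_2 = 17, 17 ≡ 17 (mod 19), inverse of 17 mod 19 is 9 (check: 17 × 9 = 153 ≡ 1 (mod 19))
Combine: k ≡ Σ r_i×M_i×(M_i⁻¹ mod m_i) = 4×19×9 + 12×17×9 = 684 + 1836 = 2520
2520 mod 323 = 259
k ≡ 259 (mod 323)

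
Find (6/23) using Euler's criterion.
(6/23) = 6^{11} mod 23 = 1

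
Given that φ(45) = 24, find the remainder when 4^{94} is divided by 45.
By Euler: 4^{24} ≡ 1 (mod 45) since gcd(4, 45) = 1. 94 = 3×24 + 22. So 4^{94} ≡ 4^{22} ≡ 31 (mod 45)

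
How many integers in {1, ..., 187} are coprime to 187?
160

Prime factorization: 187 = 11 × 17
Using the formula φ(n) = n × Π(1 - 1/p) for each prime factor p:
φ(187) = 187 × (1 - 1/11) × (1 - 1/17)
φ(187) = 160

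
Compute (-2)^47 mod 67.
Using repeated squaring. (-2) ≡ 65 (mod 67). 47 = 32 + 8 + 4 + 2 + 1 (binary 101111). Repeated squaring mod 67: 65^1 ≡ 65; 65^2 ≡ 65² = 4225 ≡ 4; 65^4 ≡ 4² = 16 ≡ 16; 65^8 ≡ 16² = 256 ≡ 55; 65^16 ≡ 55² = 3025 ≡ 10; 65^32 ≡ 10² = 100 ≡ 33. Multiply: (-2)^47 ≡ 65^32 × 65^8 × 65^4 × 65^2 × 65^1 ≡ 33 × 55 × 16 × 4 × 65 (mod 67): 33 × 55 = 1815 ≡ 6; 6 × 16 = 96 ≡ 29; 29 × 4 = 116 ≡ 49; 49 × 65 = 3185 ≡ 36. So (-2)^47 ≡ 36 (mod 67).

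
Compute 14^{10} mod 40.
16

Using successive squaring:
Binary expansion of 10: 1010
Powers of 14 mod 40 (each is the square of the previous):
  14^1 ≡ 14 (mod 40)
  14^2 ≡ 14² = 196 ≡ 36 (mod 40)
  14^4 ≡ 36² = 1296 ≡ 16 (mod 40)
  14^8 ≡ 16² = 256 ≡ 16 (mod 40)
10 = 8 + 2, so 14^10 = 14^8 × 14^2 ≡ 16 × 36 (mod 40)
Multiplying step by step:
  16 × 36 = 576 ≡ 16 (mod 40)
Result: 14^10 ≡ 16 (mod 40)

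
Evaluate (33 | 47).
(33/47) = 33^{23} mod 47 = -1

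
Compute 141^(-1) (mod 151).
141^(-1) ≡ 15 (mod 151). Verification: 141 × 15 = 2115 ≡ 1 (mod 151)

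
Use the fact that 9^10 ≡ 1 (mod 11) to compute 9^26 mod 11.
By Fermat: 9^{10} ≡ 1 (mod 11). 26 = 2×10 + 6. So 9^{26} ≡ 9^{6} ≡ 9 (mod 11)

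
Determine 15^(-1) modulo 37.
15^(-1) ≡ 5 (mod 37). Verification: 15 × 5 = 75 ≡ 1 (mod 37)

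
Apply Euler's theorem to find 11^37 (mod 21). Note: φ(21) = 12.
By Euler: 11^{12} ≡ 1 (mod 21) since gcd(11, 21) = 1. 37 = 3×12 + 1. So 11^{37} ≡ 11^{1} ≡ 11 (mod 21)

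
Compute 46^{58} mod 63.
46

Using successive squaring:
Binary expansion of 58: 111010
Powers of 46 mod 63 (each is the square of the previous):
  46^1 ≡ 46 (mod 63)
  46^2 ≡ 46² = 2116 ≡ 37 (mod 63)
  46^4 ≡ 37² = 1369 ≡ 46 (mod 63)
  46^8 ≡ 46² = 2116 ≡ 37 (mod 63)
  46^16 ≡ 37² = 1369 ≡ 46 (mod 63)
  46^32 ≡ 46² = 2116 ≡ 37 (mod 63)
58 = 32 + 16 + 8 + 2, so 46^58 = 46^32 × 46^16 × 46^8 × 46^2 ≡ 37 × 46 × 37 × 37 (mod 63)
Multiplying step by step:
  37 × 46 = 1702 ≡ 1 (mod 63)
  1 × 37 = 37 ≡ 37 (mod 63)
  37 × 37 = 1369 ≡ 46 (mod 63)
Result: 46^58 ≡ 46 (mod 63)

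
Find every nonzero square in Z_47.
QRs mod 47: {1, 2, 3, 4, 6, 7, 8, 9, 12, 14, 16, 17, 18, 21, 24, 25, 27, 28, 32, 34, 36, 37, 42}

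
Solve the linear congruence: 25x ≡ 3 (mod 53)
51

Since gcd(25, 53) = 1 divides 3, a solution exists.
Multiply both sides by the inverse of 25 mod 53:
  25^(-1) mod 53 = 17
  x ≡ 17 × 3 ≡ 51 ≡ 51 (mod 53)
Verification: 25 × 51 = 1275 = 24 × 53 + 3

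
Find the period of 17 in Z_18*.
Powers of 17 mod 18: 17^1≡17, 17^2≡1. Order = 2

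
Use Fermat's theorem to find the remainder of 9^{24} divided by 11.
5

By Fermat's Little Theorem, a^(p-1) ≡ 1 (mod p) for prime p and gcd(a, p) = 1
Here p = 11, so 9^10 ≡ 1 (mod 11)
We can reduce the exponent: 24 mod 10 = 4
So 9^24 ≡ 9^4 (mod 11)
Computing: 9^4 mod 11 = 5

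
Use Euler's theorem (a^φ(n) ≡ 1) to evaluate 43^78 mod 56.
By Euler: 43^{24} ≡ 1 (mod 56) since gcd(43, 56) = 1. 78 = 3×24 + 6. So 43^{78} ≡ 43^{6} ≡ 1 (mod 56)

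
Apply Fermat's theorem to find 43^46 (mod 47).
By Fermat's Little Theorem, 43^{46} ≡ 1 (mod 47) since 47 is prime and gcd(43, 47) = 1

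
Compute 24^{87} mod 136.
80

Using successive squaring:
Binary expansion of 87: 1010111
Powers of 24 mod 136 (each is the square of the previous):
  24^1 ≡ 24 (mod 136)
  24^2 ≡ 24² = 576 ≡ 32 (mod 136)
  24^4 ≡ 32² = 1024 ≡ 72 (mod 136)
  24^8 ≡ 72² = 5184 ≡ 16 (mod 136)
  24^16 ≡ 16² = 256 ≡ 120 (mod 136)
  24^32 ≡ 120² = 14400 ≡ 120 (mod 136)
  24^64 ≡ 120² = 14400 ≡ 120 (mod 136)
87 = 64 + 16 + 4 + 2 + 1, so 24^87 = 24^64 × 24^16 × 24^4 × 24^2 × 24^1 ≡ 120 × 120 × 72 × 32 × 24 (mod 136)
Multiplying step by step:
  120 × 120 = 14400 ≡ 120 (mod 136)
  120 × 72 = 8640 ≡ 72 (mod 136)
  72 × 32 = 2304 ≡ 128 (mod 136)
  128 × 24 = 3072 ≡ 80 (mod 136)
Result: 24^87 ≡ 80 (mod 136)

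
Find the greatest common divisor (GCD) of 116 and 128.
4

Using the Euclidean algorithm:
116 = 0 × 128 + 116
128 = 1 × 116 + 12
116 = 9 × 12 + 8
12 = 1 × 8 + 4
8 = 2 × 4 + 0

GCD(116, 128) = 4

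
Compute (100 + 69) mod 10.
9

(100 + 69) = 169
169 mod 10 = 9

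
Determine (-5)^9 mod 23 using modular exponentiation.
(-5) ≡ 18 (mod 23). 9 = 8 + 1 (binary 1001). Repeated squaring mod 23: 18^1 ≡ 18; 18^2 ≡ 18² = 324 ≡ 2; 18^4 ≡ 2² = 4 ≡ 4; 18^8 ≡ 4² = 16 ≡ 16. Multiply: (-5)^9 ≡ 18^8 × 18^1 ≡ 16 × 18 (mod 23): 16 × 18 = 288 ≡ 12. So (-5)^9 ≡ 12 (mod 23).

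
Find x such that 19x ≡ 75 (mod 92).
33

Since gcd(19, 92) = 1 divides 75, a solution exists.
Multiply both sides by the inverse of 19 mod 92:
  19^(-1) mod 92 = 63
  x ≡ 63 × 75 ≡ 4725 ≡ 33 (mod 92)
Verification: 19 × 33 = 627 = 6 × 92 + 75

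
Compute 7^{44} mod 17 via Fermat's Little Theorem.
13

By Fermat's Little Theorem, a^(p-1) ≡ 1 (mod p) for prime p and gcd(a, p) = 1
Here p = 17, so 7^16 ≡ 1 (mod 17)
We can reduce the exponent: 44 mod 16 = 12
So 7^44 ≡ 7^12 (mod 17)
Computing: 7^12 mod 17 = 13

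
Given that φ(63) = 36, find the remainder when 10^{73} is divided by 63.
By Euler: 10^{36} ≡ 1 (mod 63) since gcd(10, 63) = 1. 73 = 2×36 + 1. So 10^{73} ≡ 10^{1} ≡ 10 (mod 63)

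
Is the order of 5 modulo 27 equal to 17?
No, the actual order is 18, not 17.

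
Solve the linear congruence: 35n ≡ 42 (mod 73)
45

Since gcd(35, 73) = 1 divides 42, a solution exists.
Multiply both sides by the inverse of 35 mod 73:
  35^(-1) mod 73 = 48
  x ≡ 48 × 42 ≡ 2016 ≡ 45 (mod 73)
Verification: 35 × 45 = 1575 = 21 × 73 + 42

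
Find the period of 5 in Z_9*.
Powers of 5 mod 9: 5^1≡5, 5^2≡7, 5^3≡8, 5^4≡4, 5^5≡2, 5^6≡1. Order = 6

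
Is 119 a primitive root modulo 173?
p - 1 = 172 has prime divisors 2, 43. Check 119^(172/q) mod 173 for each: 119^(172/2) = 119^86 ≡ 1, 119^(172/43) = 119^4 ≡ 106 (mod 173). Since 119^86 ≡ 1 (mod 173), the order of 119 divides 86 (in fact the order is 43) ≠ 172, so it is not a primitive root.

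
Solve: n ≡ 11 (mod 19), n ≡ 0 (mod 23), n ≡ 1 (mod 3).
M = 19 × 23 × 3 = 1311. M₁ = 69, y₁ ≡ 8 (mod 19). M₂ = 57, y₂ ≡ 21 (mod 23). M₃ = 437, y₃ ≡ 2 (mod 3). n = 11×69×8 + 0×57×21 + 1×437×2 ≡ 391 (mod 1311)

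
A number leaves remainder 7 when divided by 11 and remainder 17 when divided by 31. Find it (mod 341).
M = 11 × 31 = 341. M₁ = 31, y₁ ≡ 5 (mod 11). M₂ = 11, y₂ ≡ 17 (mod 31). m = 7×31×5 + 17×11×17 ≡ 172 (mod 341)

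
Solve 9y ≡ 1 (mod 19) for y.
17

Using Extended Euclidean Algorithm:
gcd(9, 19) = 1
Bezout coefficients: 9 × -2 + 19 × 1 = 1
So 9 × -2 ≡ 1 (mod 19)
The inverse is -2 mod 19 = 17
Verification: 9 × 17 = 153 = 8 × 19 + 1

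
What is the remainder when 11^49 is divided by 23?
Using Fermat: 11^{22} ≡ 1 (mod 23). 49 ≡ 5 (mod 22). So 11^{49} ≡ 11^{5} ≡ 5 (mod 23)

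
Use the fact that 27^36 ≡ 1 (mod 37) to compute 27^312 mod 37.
By Fermat: 27^{36} ≡ 1 (mod 37). 312 = 8×36 + 24. So 27^{312} ≡ 27^{24} ≡ 1 (mod 37)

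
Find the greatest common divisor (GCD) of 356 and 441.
1

Using the Euclidean algorithm:
356 = 0 × 441 + 356
441 = 1 × 356 + 85
356 = 4 × 85 + 16
85 = 5 × 16 + 5
16 = 3 × 5 + 1
5 = 5 × 1 + 0

GCD(356, 441) = 1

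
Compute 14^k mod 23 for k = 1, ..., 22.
g^1, g^2, ..., g^{22} mod 23: {14, 12, 7, 6, 15, 3, 19, 13, 21, 18, 22, 9, 11, 16, 17, 8, 20, 4, 10, 2, 5, 1}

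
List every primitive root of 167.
Primitive roots mod 167: {5, 10, 13, 15, 17, 20, 23, 26, 30, 34, 35, 37, 39, 40, 41, 43, 45, 46, 51, 52, 53, 55, 59, 60, 67, 68, 69, 70, 71, 73, 74, 78, 79, 80, 82, 83, 86, 90, 91, 92, 95, 101, 102, 103, 104, 105, 106, 109, 110, 111, 113, 117, 118, 119, 120, 123, 125, 129, 131, 134, 135, 136, 138, 139, 140, 142, 143, 145, 146, 148, 149, 151, 153, 155, 156, 158, 159, 160, 161, 163, 164, 165}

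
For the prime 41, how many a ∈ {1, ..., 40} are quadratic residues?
For prime 41, there are (p-1)/2 = (41-1)/2 = 20 quadratic residues (excluding 0).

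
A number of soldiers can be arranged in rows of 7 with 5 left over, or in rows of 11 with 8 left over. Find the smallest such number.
M = 7 × 11 = 77. M₁ = 11, y₁ ≡ 2 (mod 7). M₂ = 7, y₂ ≡ 8 (mod 11). x = 5×11×2 + 8×7×8 ≡ 19 (mod 77). The smallest positive such number is 19.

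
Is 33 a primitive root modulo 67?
No

To verify, check if 33^(66/q) ≢ 1 (mod 67) for each prime divisor q of 66
Divisors of 66 = 66: [1, 2, 3, 6, 11, 22, 33, 66]
  33^(66/11) = 33^6 ≡ 22 (mod 67)
  33^(66/2) = 33^33 ≡ 1 (mod 67)
  33^(66/3) = 33^22 ≡ 29 (mod 67)
Conclusion: 33 is not a primitive root modulo 67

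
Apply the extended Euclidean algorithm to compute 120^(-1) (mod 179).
Extended GCD: 120(-88) + 179(59) = 1. So 120^(-1) ≡ 91 ≡ 91 (mod 179). Verify: 120 × 91 = 10920 ≡ 1 (mod 179)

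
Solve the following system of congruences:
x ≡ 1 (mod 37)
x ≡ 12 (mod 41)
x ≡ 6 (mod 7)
2554

Using the Chinese Remainder Theorem:
M = product of moduli = 10619
For equation 1: M_1 = 287, 287 ≡ 28 (mod 37), inverse of 287 mod 37 is 4 (check: 28 × 4 = 112 ≡ 1 (mod 37))
For equation 2: M_2 = 259, 259 ≡ 13 (mod 41), inverse of 259 mod 41 is 19 (check: 13 × 19 = 247 ≡ 1 (mod 41))
For equation 3: M_3 = 1517, 1517 ≡ 5 (mod 7), inverse of 1517 mod 7 is 3 (check: 5 × 3 = 15 ≡ 1 (mod 7))
Combine: x ≡ Σ r_i×M_i×(M_i⁻¹ mod m_i) = 1×287×4 + 12×259×19 + 6×1517×3 = 1148 + 59052 + 27306 = 87506
87506 mod 10619 = 2554
x ≡ 2554 (mod 10619)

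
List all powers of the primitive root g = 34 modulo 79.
g^1, g^2, ..., g^{78} mod 79: {34, 50, 41, 51, 75, 22, 37, 73, 33, 16, 70, 10, 24, 26, 15, 36, 39, 62, 54, 19, 14, 2, 68, 21, 3, 23, 71, 44, 74, 67, 66, 32, 61, 20, 48, 52, 30, 72, 78, 45, 29, 38, 28, 4, 57, 42, 6, 46, 63, 9, 69, 55, 53, 64, 43, 40, 17, 25, 60, 65, 77, 11, 58, 76, 56, 8, 35, 5, 12, 13, 47, 18, 59, 31, 27, 49, 7, 1}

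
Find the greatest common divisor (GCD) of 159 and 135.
3

Using the Euclidean algorithm:
159 = 1 × 135 + 24
135 = 5 × 24 + 15
24 = 1 × 15 + 9
15 = 1 × 9 + 6
9 = 1 × 6 + 3
6 = 2 × 3 + 0

GCD(159, 135) = 3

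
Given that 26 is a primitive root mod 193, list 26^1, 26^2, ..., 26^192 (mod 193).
g^1, g^2, ..., g^{192} mod 193: {26, 97, 13, 145, 103, 169, 148, 181, 74, 187, 37, 190, 115, 95, 154, 144, 77, 72, 135, 36, 164, 18, 82, 9, 41, 101, 117, 147, 155, 170, 174, 85, 87, 139, 140, 166, 70, 83, 35, 138, 114, 69, 57, 131, 125, 162, 159, 81, 176, 137, 88, 165, 44, 179, 22, 186, 11, 93, 102, 143, 51, 168, 122, 84, 61, 42, 127, 21, 160, 107, 80, 150, 40, 75, 20, 134, 10, 67, 5, 130, 99, 65, 146, 129, 73, 161, 133, 177, 163, 185, 178, 189, 89, 191, 141, 192, 167, 96, 180, 48, 90, 24, 45, 12, 119, 6, 156, 3, 78, 98, 39, 49, 116, 121, 58, 157, 29, 175, 111, 184, 152, 92, 76, 46, 38, 23, 19, 108, 106, 54, 53, 27, 123, 110, 158, 55, 79, 124, 136, 62, 68, 31, 34, 112, 17, 56, 105, 28, 149, 14, 171, 7, 182, 100, 91, 50, 142, 25, 71, 109, 132, 151, 66, 172, 33, 86, 113, 43, 153, 118, 173, 59, 183, 126, 188, 63, 94, 128, 47, 64, 120, 32, 60, 16, 30, 8, 15, 4, 104, 2, 52, 1}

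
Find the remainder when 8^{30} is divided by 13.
By Fermat: 8^{12} ≡ 1 (mod 13). 30 = 2×12 + 6. So 8^{30} ≡ 8^{6} ≡ 12 (mod 13)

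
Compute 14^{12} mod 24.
16

Using successive squaring:
Binary expansion of 12: 1100
Powers of 14 mod 24 (each is the square of the previous):
  14^1 ≡ 14 (mod 24)
  14^2 ≡ 14² = 196 ≡ 4 (mod 24)
  14^4 ≡ 4² = 16 ≡ 16 (mod 24)
  14^8 ≡ 16² = 256 ≡ 16 (mod 24)
12 = 8 + 4, so 14^12 = 14^8 × 14^4 ≡ 16 × 16 (mod 24)
Multiplying step by step:
  16 × 16 = 256 ≡ 16 (mod 24)
Result: 14^12 ≡ 16 (mod 24)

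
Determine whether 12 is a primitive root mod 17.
p - 1 = 16 has prime divisors 2. Check 12^(16/q) mod 17 for each: 12^(16/2) = 12^8 ≡ 16 (mod 17). None of these is 1, so 12 has order 16 = φ(17), so it is a primitive root mod 17.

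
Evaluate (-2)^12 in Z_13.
Using Fermat: (-2)^{12} ≡ 1 (mod 13). 12 ≡ 0 (mod 12). So (-2)^{12} ≡ (-2)^{0} ≡ 1 (mod 13)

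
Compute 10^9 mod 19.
9 = 8 + 1 (binary 1001). Repeated squaring mod 19: 10^1 ≡ 10; 10^2 ≡ 10² = 100 ≡ 5; 10^4 ≡ 5² = 25 ≡ 6; 10^8 ≡ 6² = 36 ≡ 17. Multiply: 10^9 = 10^8 × 10^1 ≡ 17 × 10 (mod 19): 17 × 10 = 170 ≡ 18. So 10^9 ≡ 18 (mod 19).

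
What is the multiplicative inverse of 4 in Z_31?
8

Using Extended Euclidean Algorithm:
gcd(4, 31) = 1
Bezout coefficients: 4 × 8 + 31 × -1 = 1
So 4 × 8 ≡ 1 (mod 31)
The inverse is 8 mod 31 = 8
Verification: 4 × 8 = 32 = 1 × 31 + 1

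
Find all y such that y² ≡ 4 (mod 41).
The square roots of 4 mod 41 are 2 and 39. Verify: 2² = 4 ≡ 4 (mod 41)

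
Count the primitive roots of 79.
24

The number of primitive roots modulo p is φ(p-1) = φ(78)
φ(78) = 24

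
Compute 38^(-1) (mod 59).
38^(-1) ≡ 14 (mod 59). Verification: 38 × 14 = 532 ≡ 1 (mod 59)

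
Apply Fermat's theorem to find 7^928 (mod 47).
By Fermat: 7^{46} ≡ 1 (mod 47). 928 ≡ 8 (mod 46). So 7^{928} ≡ 7^{8} ≡ 16 (mod 47)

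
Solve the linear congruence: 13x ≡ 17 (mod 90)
29

Since gcd(13, 90) = 1 divides 17, a solution exists.
Multiply both sides by the inverse of 13 mod 90:
  13^(-1) mod 90 = 7
  x ≡ 7 × 17 ≡ 119 ≡ 29 (mod 90)
Verification: 13 × 29 = 377 = 4 × 90 + 17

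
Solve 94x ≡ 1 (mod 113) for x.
107

Using Extended Euclidean Algorithm:
gcd(94, 113) = 1
Bezout coefficients: 94 × -6 + 113 × 5 = 1
So 94 × -6 ≡ 1 (mod 113)
The inverse is -6 mod 113 = 107
Verification: 94 × 107 = 10058 = 89 × 113 + 1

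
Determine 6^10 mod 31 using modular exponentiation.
10 = 8 + 2 (binary 1010). Repeated squaring mod 31: 6^1 ≡ 6; 6^2 ≡ 6² = 36 ≡ 5; 6^4 ≡ 5² = 25 ≡ 25; 6^8 ≡ 25² = 625 ≡ 5. Multiply: 6^10 = 6^8 × 6^2 ≡ 5 × 5 (mod 31): 5 × 5 = 25 ≡ 25. So 6^10 ≡ 25 (mod 31).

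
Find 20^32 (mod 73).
Using repeated squaring. 32 = 32 (binary 100000). Repeated squaring mod 73: 20^1 ≡ 20; 20^2 ≡ 20² = 400 ≡ 35; 20^4 ≡ 35² = 1225 ≡ 57; 20^8 ≡ 57² = 3249 ≡ 37; 20^16 ≡ 37² = 1369 ≡ 55; 20^32 ≡ 55² = 3025 ≡ 32. So 20^32 ≡ 32 (mod 73).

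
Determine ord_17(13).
Powers of 13 mod 17: 13^1≡13, 13^2≡16, 13^3≡4, 13^4≡1. Order = 4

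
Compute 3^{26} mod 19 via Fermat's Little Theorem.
6

By Fermat's Little Theorem, a^(p-1) ≡ 1 (mod p) for prime p and gcd(a, p) = 1
Here p = 19, so 3^18 ≡ 1 (mod 19)
We can reduce the exponent: 26 mod 18 = 8
So 3^26 ≡ 3^8 (mod 19)
Computing: 3^8 mod 19 = 6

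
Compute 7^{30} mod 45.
19

Using successive squaring:
Binary expansion of 30: 11110
Powers of 7 mod 45 (each is the square of the previous):
  7^1 ≡ 7 (mod 45)
  7^2 ≡ 7² = 49 ≡ 4 (mod 45)
  7^4 ≡ 4² = 16 ≡ 16 (mod 45)
  7^8 ≡ 16² = 256 ≡ 31 (mod 45)
  7^16 ≡ 31² = 961 ≡ 16 (mod 45)
30 = 16 + 8 + 4 + 2, so 7^30 = 7^16 × 7^8 × 7^4 × 7^2 ≡ 16 × 31 × 16 × 4 (mod 45)
Multiplying step by step:
  16 × 31 = 496 ≡ 1 (mod 45)
  1 × 16 = 16 ≡ 16 (mod 45)
  16 × 4 = 64 ≡ 19 (mod 45)
Result: 7^30 ≡ 19 (mod 45)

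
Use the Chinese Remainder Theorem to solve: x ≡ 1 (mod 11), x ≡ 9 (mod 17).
111

Using the Chinese Remainder Theorem:
M = product of moduli = 187
For equation 1: M_1 = 17, 17 ≡ 6 (mod 11), inverse of 17 mod 11 is 2 (check: 6 × 2 = 12 ≡ 1 (mod 11))
For equation 2: M_2 = 11, 11 ≡ 11 (mod 17), inverse of 11 mod 17 is 14 (check: 11 × 14 = 154 ≡ 1 (mod 17))
Combine: x ≡ Σ r_i×M_i×(M_i⁻¹ mod m_i) = 1×17×2 + 9×11×14 = 34 + 1386 = 1420
1420 mod 187 = 111
x ≡ 111 (mod 187)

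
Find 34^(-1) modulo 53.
39

Using Extended Euclidean Algorithm:
gcd(34, 53) = 1
Bezout coefficients: 34 × -14 + 53 × 9 = 1
So 34 × -14 ≡ 1 (mod 53)
The inverse is -14 mod 53 = 39
Verification: 34 × 39 = 1326 = 25 × 53 + 1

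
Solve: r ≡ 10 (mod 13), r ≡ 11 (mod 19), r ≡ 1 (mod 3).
M = 13 × 19 × 3 = 741. M₁ = 57, y₁ ≡ 8 (mod 13). M₂ = 39, y₂ ≡ 1 (mod 19). M₃ = 247, y₃ ≡ 1 (mod 3). r = 10×57×8 + 11×39×1 + 1×247×1 ≡ 49 (mod 741)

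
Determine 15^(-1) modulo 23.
15^(-1) ≡ 20 (mod 23). Verification: 15 × 20 = 300 ≡ 1 (mod 23)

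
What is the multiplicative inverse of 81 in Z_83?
81^(-1) ≡ 41 (mod 83). Verification: 81 × 41 = 3321 ≡ 1 (mod 83)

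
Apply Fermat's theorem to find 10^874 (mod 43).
By Fermat: 10^{42} ≡ 1 (mod 43). 874 ≡ 34 (mod 42). So 10^{874} ≡ 10^{34} ≡ 38 (mod 43)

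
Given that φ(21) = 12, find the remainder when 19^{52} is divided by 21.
By Euler: 19^{12} ≡ 1 (mod 21) since gcd(19, 21) = 1. 52 = 4×12 + 4. So 19^{52} ≡ 19^{4} ≡ 16 (mod 21)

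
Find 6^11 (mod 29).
Using repeated squaring. 11 = 8 + 2 + 1 (binary 1011). Repeated squaring mod 29: 6^1 ≡ 6; 6^2 ≡ 6² = 36 ≡ 7; 6^4 ≡ 7² = 49 ≡ 20; 6^8 ≡ 20² = 400 ≡ 23. Multiply: 6^11 = 6^8 × 6^2 × 6^1 ≡ 23 × 7 × 6 (mod 29): 23 × 7 = 161 ≡ 16; 16 × 6 = 96 ≡ 9. So 6^11 ≡ 9 (mod 29).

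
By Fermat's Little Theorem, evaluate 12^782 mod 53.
By Fermat: 12^{52} ≡ 1 (mod 53). 782 ≡ 2 (mod 52). So 12^{782} ≡ 12^{2} ≡ 38 (mod 53)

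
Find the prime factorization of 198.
2 × 3^2 × 11

Divide by primes starting from smallest:
198 ÷ 2 = 99
99 ÷ 3 = 33
33 ÷ 3 = 11
11 ÷ 11 = 1

198 = 2 × 3^2 × 11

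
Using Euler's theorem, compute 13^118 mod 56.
By Euler: 13^{24} ≡ 1 (mod 56) since gcd(13, 56) = 1. 118 = 4×24 + 22. So 13^{118} ≡ 13^{22} ≡ 1 (mod 56)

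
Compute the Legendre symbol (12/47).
(12/47) = 12^{23} mod 47 = 1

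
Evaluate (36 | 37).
(36/37) = 36^{18} mod 37 = 1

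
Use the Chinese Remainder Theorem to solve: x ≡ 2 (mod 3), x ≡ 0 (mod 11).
M = 3 × 11 = 33. M₁ = 11, y₁ ≡ 2 (mod 3). M₂ = 3, y₂ ≡ 4 (mod 11). x = 2×11×2 + 0×3×4 ≡ 11 (mod 33)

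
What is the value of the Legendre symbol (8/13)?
(8/13) = 8^{6} mod 13 = -1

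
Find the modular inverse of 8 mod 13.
8^(-1) ≡ 5 (mod 13). Verification: 8 × 5 = 40 ≡ 1 (mod 13)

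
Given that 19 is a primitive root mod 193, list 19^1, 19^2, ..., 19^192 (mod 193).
g^1, g^2, ..., g^{192} mod 193: {19, 168, 104, 46, 102, 8, 152, 186, 60, 175, 44, 64, 58, 137, 94, 49, 159, 126, 78, 131, 173, 6, 114, 43, 45, 83, 33, 48, 140, 151, 167, 85, 71, 191, 155, 50, 178, 101, 182, 177, 82, 14, 73, 36, 105, 65, 77, 112, 5, 95, 68, 134, 37, 124, 40, 181, 158, 107, 103, 27, 127, 97, 106, 84, 52, 23, 51, 4, 76, 93, 30, 184, 22, 32, 29, 165, 47, 121, 176, 63, 39, 162, 183, 3, 57, 118, 119, 138, 113, 24, 70, 172, 180, 139, 132, 192, 174, 25, 89, 147, 91, 185, 41, 7, 133, 18, 149, 129, 135, 56, 99, 144, 34, 67, 115, 62, 20, 187, 79, 150, 148, 110, 160, 145, 53, 42, 26, 108, 122, 2, 38, 143, 15, 92, 11, 16, 111, 179, 120, 157, 88, 128, 116, 81, 188, 98, 125, 59, 156, 69, 153, 12, 35, 86, 90, 166, 66, 96, 87, 109, 141, 170, 142, 189, 117, 100, 163, 9, 171, 161, 164, 28, 146, 72, 17, 130, 154, 31, 10, 190, 136, 75, 74, 55, 80, 169, 123, 21, 13, 54, 61, 1}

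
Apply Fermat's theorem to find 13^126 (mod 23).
By Fermat: 13^{22} ≡ 1 (mod 23). 126 = 5×22 + 16. So 13^{126} ≡ 13^{16} ≡ 4 (mod 23)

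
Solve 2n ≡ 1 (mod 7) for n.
4

Using Extended Euclidean Algorithm:
gcd(2, 7) = 1
Bezout coefficients: 2 × -3 + 7 × 1 = 1
So 2 × -3 ≡ 1 (mod 7)
The inverse is -3 mod 7 = 4
Verification: 2 × 4 = 8 = 1 × 7 + 1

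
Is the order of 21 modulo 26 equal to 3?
No, the actual order is 4, not 3.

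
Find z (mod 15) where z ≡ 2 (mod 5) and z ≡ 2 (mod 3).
M = 5 × 3 = 15. M₁ = 3, y₁ ≡ 2 (mod 5). M₂ = 5, y₂ ≡ 2 (mod 3). z = 2×3×2 + 2×5×2 ≡ 2 (mod 15)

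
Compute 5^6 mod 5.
5 ≡ 0 (mod 5). 6 = 4 + 2 (binary 110). Repeated squaring mod 5: 0^1 ≡ 0; 0^2 ≡ 0² = 0 ≡ 0; 0^4 ≡ 0² = 0 ≡ 0. Multiply: 5^6 ≡ 0^4 × 0^2 ≡ 0 × 0 (mod 5): 0 × 0 = 0 ≡ 0. So 5^6 ≡ 0 (mod 5).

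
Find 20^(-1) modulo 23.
15

Using Extended Euclidean Algorithm:
gcd(20, 23) = 1
Bezout coefficients: 20 × -8 + 23 × 7 = 1
So 20 × -8 ≡ 1 (mod 23)
The inverse is -8 mod 23 = 15
Verification: 20 × 15 = 300 = 13 × 23 + 1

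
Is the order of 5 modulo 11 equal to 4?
No, the actual order is 5, not 4.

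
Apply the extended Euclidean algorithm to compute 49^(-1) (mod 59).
Extended GCD: 49(-6) + 59(5) = 1. So 49^(-1) ≡ 53 ≡ 53 (mod 59). Verify: 49 × 53 = 2597 ≡ 1 (mod 59)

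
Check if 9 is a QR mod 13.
By Euler's criterion: 9^{6} ≡ 1 (mod 13). Since this equals 1, 9 is a QR.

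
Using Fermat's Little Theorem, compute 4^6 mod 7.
By Fermat's Little Theorem, 4^{6} ≡ 1 (mod 7) since 7 is prime and gcd(4, 7) = 1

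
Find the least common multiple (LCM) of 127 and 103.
13081

First find GCD(127, 103) using the Euclidean algorithm:
127 = 1 × 103 + 24
103 = 4 × 24 + 7
24 = 3 × 7 + 3
7 = 2 × 3 + 1
3 = 3 × 1 + 0
GCD(127, 103) = 1

LCM formula: LCM(a, b) = (a × b) / GCD(a, b)
LCM(127, 103) = (127 × 103) / 1
LCM(127, 103) = 13081 / 1
LCM(127, 103) = 13081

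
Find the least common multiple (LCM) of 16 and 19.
304

First find GCD(16, 19) using the Euclidean algorithm:
16 = 0 × 19 + 16
19 = 1 × 16 + 3
16 = 5 × 3 + 1
3 = 3 × 1 + 0
GCD(16, 19) = 1

LCM formula: LCM(a, b) = (a × b) / GCD(a, b)
LCM(16, 19) = (16 × 19) / 1
LCM(16, 19) = 304 / 1
LCM(16, 19) = 304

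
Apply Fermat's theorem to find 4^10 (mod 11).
By Fermat's Little Theorem, 4^{10} ≡ 1 (mod 11) since 11 is prime and gcd(4, 11) = 1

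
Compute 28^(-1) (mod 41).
28^(-1) ≡ 22 (mod 41). Verification: 28 × 22 = 616 ≡ 1 (mod 41)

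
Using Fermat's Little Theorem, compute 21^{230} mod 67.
16

By Fermat's Little Theorem, a^(p-1) ≡ 1 (mod p) for prime p and gcd(a, p) = 1
Here p = 67, so 21^66 ≡ 1 (mod 67)
We can reduce the exponent: 230 mod 66 = 32
So 21^230 ≡ 21^32 (mod 67)
Computing: 21^32 mod 67 = 16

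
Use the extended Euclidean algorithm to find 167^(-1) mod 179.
Extended GCD: 167(-15) + 179(14) = 1. So 167^(-1) ≡ 164 ≡ 164 (mod 179). Verify: 167 × 164 = 27388 ≡ 1 (mod 179)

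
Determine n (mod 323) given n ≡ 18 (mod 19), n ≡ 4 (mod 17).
208

Using the Chinese Remainder Theorem:
M = product of moduli = 323
For equation 1: M_1 = 17, 17 ≡ 17 (mod 19), inverse of 17 mod 19 is 9 (check: 17 × 9 = 153 ≡ 1 (mod 19))
For equation 2: M_2 = 19, 19 ≡ 2 (mod 17), inverse of 19 mod 17 is 9 (check: 2 × 9 = 18 ≡ 1 (mod 17))
Combine: n ≡ Σ r_i×M_i×(M_i⁻¹ mod m_i) = 18×17×9 + 4×19×9 = 2754 + 684 = 3438
3438 mod 323 = 208
n ≡ 208 (mod 323)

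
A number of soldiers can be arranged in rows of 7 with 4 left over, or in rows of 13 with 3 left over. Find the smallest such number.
M = 7 × 13 = 91. M₁ = 13, y₁ ≡ 6 (mod 7). M₂ = 7, y₂ ≡ 2 (mod 13). y = 4×13×6 + 3×7×2 ≡ 81 (mod 91). The smallest positive such number is 81.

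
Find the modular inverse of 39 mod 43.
39^(-1) ≡ 32 (mod 43). Verification: 39 × 32 = 1248 ≡ 1 (mod 43)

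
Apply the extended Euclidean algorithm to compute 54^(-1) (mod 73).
Extended GCD: 54(23) + 73(-17) = 1. So 54^(-1) ≡ 23 ≡ 23 (mod 73). Verify: 54 × 23 = 1242 ≡ 1 (mod 73)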